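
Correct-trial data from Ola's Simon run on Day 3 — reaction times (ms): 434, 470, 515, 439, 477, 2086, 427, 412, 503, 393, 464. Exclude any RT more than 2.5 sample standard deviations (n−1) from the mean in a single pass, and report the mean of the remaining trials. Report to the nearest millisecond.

453 ms

n = 11, ΣRT = 6620, M = 601.818
Σ(x−M)² = 2436917.64; s = √(2436917.64/10) = 493.651
Cutoffs: 601.818 ± 2.5·493.651 → [-632.3, 1835.9]
Outside: 2086 → excluded.
Retained (n=10): Σ = 4534, mean = 4534/10 = 453.400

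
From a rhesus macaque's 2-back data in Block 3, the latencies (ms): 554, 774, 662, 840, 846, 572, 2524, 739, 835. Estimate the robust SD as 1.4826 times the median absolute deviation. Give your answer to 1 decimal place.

Sorted: 554, 572, 662, 739, 774, 835, 840, 846, 2524 → median = 774
|x − 774| sorted: 0, 35, 61, 66, 72, 112, 202, 220, 1750 → MAD = 72
Robust SD ≈ 1.4826 × 72 = 106.747

106.7 ms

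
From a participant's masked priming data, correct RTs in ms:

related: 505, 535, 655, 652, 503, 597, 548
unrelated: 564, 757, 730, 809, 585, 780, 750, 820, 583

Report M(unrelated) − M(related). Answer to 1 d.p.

M(related) = 3995/7 = 570.714
M(unrelated) = 6378/9 = 708.667
Difference = 708.667 − 570.714 = 137.952 ms

138.0 ms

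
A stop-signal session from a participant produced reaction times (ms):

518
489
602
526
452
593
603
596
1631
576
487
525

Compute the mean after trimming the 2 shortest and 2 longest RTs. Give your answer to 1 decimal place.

553.1 ms

Sorted: 452, 487, 489, 518, 525, 526, 576, 593, 596, 602, 603, 1631
Drop lowest 2 (452, 487) and highest 2 (603, 1631)
Remaining (n=8): Σ = 4425, mean = 4425/8 = 553.125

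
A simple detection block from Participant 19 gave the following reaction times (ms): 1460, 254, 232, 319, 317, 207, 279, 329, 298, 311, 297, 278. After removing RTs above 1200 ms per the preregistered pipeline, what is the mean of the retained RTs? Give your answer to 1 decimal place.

283.7 ms

Excluded: 1460
Retained (n=11): Σ = 3121
Mean = 3121/11 = 283.7273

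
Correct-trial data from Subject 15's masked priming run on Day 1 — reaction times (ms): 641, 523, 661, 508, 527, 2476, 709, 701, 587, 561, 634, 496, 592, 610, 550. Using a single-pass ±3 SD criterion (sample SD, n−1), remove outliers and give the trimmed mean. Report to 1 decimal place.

n = 15, ΣRT = 10776, M = 718.400
Σ(x−M)² = 3372629.60; s = √(3372629.60/14) = 490.818
Cutoffs: 718.400 ± 3·490.818 → [-754.1, 2190.9]
Outside: 2476 → excluded.
Retained (n=14): Σ = 8300, mean = 8300/14 = 592.857

592.9 ms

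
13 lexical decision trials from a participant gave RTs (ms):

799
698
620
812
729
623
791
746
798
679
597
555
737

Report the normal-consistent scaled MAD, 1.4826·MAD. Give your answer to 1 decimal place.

Sorted: 555, 597, 620, 623, 679, 698, 729, 737, 746, 791, 798, 799, 812 → median = 729
|x − 729| sorted: 0, 8, 17, 31, 50, 62, 69, 70, 83, 106, 109, 132, 174 → MAD = 69
Robust SD ≈ 1.4826 × 69 = 102.299

102.3 ms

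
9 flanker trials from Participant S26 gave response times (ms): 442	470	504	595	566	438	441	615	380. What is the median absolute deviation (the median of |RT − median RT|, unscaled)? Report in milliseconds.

Sorted: 380, 438, 441, 442, 470, 504, 566, 595, 615 → median = 470
|x − 470|: 28, 0, 34, 125, 96, 32, 29, 145, 90
Sorted deviations: 0, 28, 29, 32, 34, 90, 96, 125, 145 → MAD = 34

34 ms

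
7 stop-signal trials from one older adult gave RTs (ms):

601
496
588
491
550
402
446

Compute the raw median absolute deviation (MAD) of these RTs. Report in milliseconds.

54 ms

Sorted: 402, 446, 491, 496, 550, 588, 601 → median = 496
|x − 496|: 105, 0, 92, 5, 54, 94, 50
Sorted deviations: 0, 5, 50, 54, 92, 94, 105 → MAD = 54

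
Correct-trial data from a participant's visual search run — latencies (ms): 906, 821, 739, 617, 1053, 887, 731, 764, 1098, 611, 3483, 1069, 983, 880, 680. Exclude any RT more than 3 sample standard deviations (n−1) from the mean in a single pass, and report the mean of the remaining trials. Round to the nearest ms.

846 ms

n = 15, ΣRT = 15322, M = 1021.467
Σ(x−M)² = 6840473.73; s = √(6840473.73/14) = 699.003
Cutoffs: 1021.467 ± 3·699.003 → [-1075.5, 3118.5]
Outside: 3483 → excluded.
Retained (n=14): Σ = 11839, mean = 11839/14 = 845.643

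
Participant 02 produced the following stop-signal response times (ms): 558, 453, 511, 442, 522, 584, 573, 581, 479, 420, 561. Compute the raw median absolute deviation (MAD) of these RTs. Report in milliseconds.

51 ms

Sorted: 420, 442, 453, 479, 511, 522, 558, 561, 573, 581, 584 → median = 522
|x − 522|: 36, 69, 11, 80, 0, 62, 51, 59, 43, 102, 39
Sorted deviations: 0, 11, 36, 39, 43, 51, 59, 62, 69, 80, 102 → MAD = 51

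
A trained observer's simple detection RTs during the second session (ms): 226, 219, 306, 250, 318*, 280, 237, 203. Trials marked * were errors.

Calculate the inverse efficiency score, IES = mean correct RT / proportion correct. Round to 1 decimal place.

Correct trials (n=7): 226, 219, 306, 250, 280, 237, 203
Mean correct RT = 1721/7 = 245.8571 ms
Proportion correct = 7/8
IES = 245.8571 / (7/8) = 280.980 ms

281.0 ms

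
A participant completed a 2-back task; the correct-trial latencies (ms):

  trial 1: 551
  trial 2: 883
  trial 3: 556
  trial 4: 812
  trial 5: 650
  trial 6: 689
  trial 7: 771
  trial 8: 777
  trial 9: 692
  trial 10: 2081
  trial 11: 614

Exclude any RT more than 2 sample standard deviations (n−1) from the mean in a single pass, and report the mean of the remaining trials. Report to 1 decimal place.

699.5 ms

n = 11, ΣRT = 9076, M = 825.091
Σ(x−M)² = 1845056.91; s = √(1845056.91/10) = 429.541
Cutoffs: 825.091 ± 2·429.541 → [-34.0, 1684.2]
Outside: 2081 → excluded.
Retained (n=10): Σ = 6995, mean = 6995/10 = 699.500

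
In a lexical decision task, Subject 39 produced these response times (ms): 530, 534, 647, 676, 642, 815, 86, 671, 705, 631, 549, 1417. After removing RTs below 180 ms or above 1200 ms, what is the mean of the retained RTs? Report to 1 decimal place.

640.0 ms

Excluded: 86, 1417
Retained (n=10): Σ = 6400
Mean = 6400/10 = 640.0000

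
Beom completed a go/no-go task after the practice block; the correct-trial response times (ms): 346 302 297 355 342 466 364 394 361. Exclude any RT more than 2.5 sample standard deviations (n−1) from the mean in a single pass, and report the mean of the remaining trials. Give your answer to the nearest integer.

n = 9, ΣRT = 3227, M = 358.556
Σ(x−M)² = 20268.22; s = √(20268.22/8) = 50.334
Cutoffs: 358.556 ± 2.5·50.334 → [232.7, 484.4]
No RTs fall outside the cutoffs; all 9 retained. Mean = 3227/9 = 358.556

359 ms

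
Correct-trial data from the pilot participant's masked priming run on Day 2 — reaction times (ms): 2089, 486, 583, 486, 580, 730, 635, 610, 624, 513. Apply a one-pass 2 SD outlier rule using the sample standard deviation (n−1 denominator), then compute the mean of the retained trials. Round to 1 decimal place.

583.0 ms

n = 10, ΣRT = 7336, M = 733.600
Σ(x−M)² = 2091682.40; s = √(2091682.40/9) = 482.088
Cutoffs: 733.600 ± 2·482.088 → [-230.6, 1697.8]
Outside: 2089 → excluded.
Retained (n=9): Σ = 5247, mean = 5247/9 = 583.000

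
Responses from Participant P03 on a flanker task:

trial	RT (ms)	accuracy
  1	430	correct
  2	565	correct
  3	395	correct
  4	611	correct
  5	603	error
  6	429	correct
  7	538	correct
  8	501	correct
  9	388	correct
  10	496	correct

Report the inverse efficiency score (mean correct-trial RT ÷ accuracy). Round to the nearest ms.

Correct trials (n=9): 430, 565, 395, 611, 429, 538, 501, 388, 496
Mean correct RT = 4353/9 = 483.6667 ms
Proportion correct = 9/10
IES = 483.6667 / (9/10) = 537.407 ms

537 ms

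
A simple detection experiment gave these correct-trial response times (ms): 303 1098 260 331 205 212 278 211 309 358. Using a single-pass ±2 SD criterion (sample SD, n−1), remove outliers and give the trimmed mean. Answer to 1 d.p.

274.1 ms

n = 10, ΣRT = 3565, M = 356.500
Σ(x−M)² = 636070.50; s = √(636070.50/9) = 265.847
Cutoffs: 356.500 ± 2·265.847 → [-175.2, 888.2]
Outside: 1098 → excluded.
Retained (n=9): Σ = 2467, mean = 2467/9 = 274.111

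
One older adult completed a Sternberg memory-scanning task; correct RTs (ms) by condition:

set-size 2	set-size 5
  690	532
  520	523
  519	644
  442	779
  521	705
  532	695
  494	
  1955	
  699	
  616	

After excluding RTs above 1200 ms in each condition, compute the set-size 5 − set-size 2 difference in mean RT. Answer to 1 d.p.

set-size 2: exclude 1955
M(set-size 2) = 5033/9 = 559.222
M(set-size 5) = 3878/6 = 646.333
Difference = 646.333 − 559.222 = 87.111 ms

87.1 ms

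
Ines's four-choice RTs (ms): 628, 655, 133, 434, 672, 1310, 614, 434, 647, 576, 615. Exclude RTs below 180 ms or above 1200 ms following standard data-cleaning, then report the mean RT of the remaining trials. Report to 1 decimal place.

Excluded: 133, 1310
Retained (n=9): Σ = 5275
Mean = 5275/9 = 586.1111

586.1 ms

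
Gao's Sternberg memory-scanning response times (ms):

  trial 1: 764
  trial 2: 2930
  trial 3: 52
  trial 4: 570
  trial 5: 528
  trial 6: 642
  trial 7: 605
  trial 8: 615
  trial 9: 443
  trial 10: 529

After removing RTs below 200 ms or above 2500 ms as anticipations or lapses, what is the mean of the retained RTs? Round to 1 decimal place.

587.0 ms

Excluded: 52, 2930
Retained (n=8): Σ = 4696
Mean = 4696/8 = 587.0000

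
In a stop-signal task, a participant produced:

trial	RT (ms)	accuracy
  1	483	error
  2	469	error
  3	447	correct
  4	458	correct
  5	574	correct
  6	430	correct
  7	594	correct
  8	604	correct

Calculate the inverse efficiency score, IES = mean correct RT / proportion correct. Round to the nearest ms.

690 ms

Correct trials (n=6): 447, 458, 574, 430, 594, 604
Mean correct RT = 3107/6 = 517.8333 ms
Proportion correct = 6/8
IES = 517.8333 / (6/8) = 690.444 ms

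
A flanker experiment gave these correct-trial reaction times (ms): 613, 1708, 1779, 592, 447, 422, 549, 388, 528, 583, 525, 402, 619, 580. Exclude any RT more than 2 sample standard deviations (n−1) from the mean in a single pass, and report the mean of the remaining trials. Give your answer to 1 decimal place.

520.7 ms

n = 14, ΣRT = 9735, M = 695.357
Σ(x−M)² = 2644337.21; s = √(2644337.21/13) = 451.011
Cutoffs: 695.357 ± 2·451.011 → [-206.7, 1597.4]
Outside: 1708, 1779 → excluded.
Retained (n=12): Σ = 6248, mean = 6248/12 = 520.667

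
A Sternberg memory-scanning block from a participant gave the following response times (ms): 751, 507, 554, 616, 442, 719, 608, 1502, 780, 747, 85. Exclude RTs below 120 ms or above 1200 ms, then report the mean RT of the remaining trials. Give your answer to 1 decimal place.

636.0 ms

Excluded: 85, 1502
Retained (n=9): Σ = 5724
Mean = 5724/9 = 636.0000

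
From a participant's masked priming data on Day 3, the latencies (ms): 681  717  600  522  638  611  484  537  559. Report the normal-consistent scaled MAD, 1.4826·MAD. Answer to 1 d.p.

Sorted: 484, 522, 537, 559, 600, 611, 638, 681, 717 → median = 600
|x − 600| sorted: 0, 11, 38, 41, 63, 78, 81, 116, 117 → MAD = 63
Robust SD ≈ 1.4826 × 63 = 93.404

93.4 ms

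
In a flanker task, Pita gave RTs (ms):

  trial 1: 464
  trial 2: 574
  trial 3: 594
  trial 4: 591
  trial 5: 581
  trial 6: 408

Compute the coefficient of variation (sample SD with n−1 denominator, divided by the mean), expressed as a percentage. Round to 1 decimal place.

14.8%

n = 6, Σ = 3212, M = 535.3333
Σ(x−M)² = 31423.333; s = √(31423.333/5) = 79.2759
CV = 79.2759 / 535.3333 = 0.14809 = 14.809%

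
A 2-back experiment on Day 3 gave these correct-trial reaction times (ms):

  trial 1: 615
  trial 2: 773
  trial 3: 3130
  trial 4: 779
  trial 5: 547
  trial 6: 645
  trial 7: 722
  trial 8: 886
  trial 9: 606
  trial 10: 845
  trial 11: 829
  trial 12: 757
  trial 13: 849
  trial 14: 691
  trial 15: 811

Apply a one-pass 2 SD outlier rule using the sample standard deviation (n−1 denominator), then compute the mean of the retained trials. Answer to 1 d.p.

n = 15, ΣRT = 13485, M = 899.000
Σ(x−M)² = 5475548.00; s = √(5475548.00/14) = 625.388
Cutoffs: 899.000 ± 2·625.388 → [-351.8, 2149.8]
Outside: 3130 → excluded.
Retained (n=14): Σ = 10355, mean = 10355/14 = 739.643

739.6 ms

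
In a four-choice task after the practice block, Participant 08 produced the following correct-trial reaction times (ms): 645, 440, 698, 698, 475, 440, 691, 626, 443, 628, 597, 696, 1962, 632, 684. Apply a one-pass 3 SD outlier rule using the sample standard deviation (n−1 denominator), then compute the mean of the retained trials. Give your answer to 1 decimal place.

599.5 ms

n = 15, ΣRT = 10355, M = 690.333
Σ(x−M)² = 1872395.33; s = √(1872395.33/14) = 365.708
Cutoffs: 690.333 ± 3·365.708 → [-406.8, 1787.5]
Outside: 1962 → excluded.
Retained (n=14): Σ = 8393, mean = 8393/14 = 599.500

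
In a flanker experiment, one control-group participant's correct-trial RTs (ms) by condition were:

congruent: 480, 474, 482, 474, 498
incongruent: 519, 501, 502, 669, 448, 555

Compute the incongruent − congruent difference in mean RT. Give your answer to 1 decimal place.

M(congruent) = 2408/5 = 481.600
M(incongruent) = 3194/6 = 532.333
Difference = 532.333 − 481.600 = 50.733 ms

50.7 ms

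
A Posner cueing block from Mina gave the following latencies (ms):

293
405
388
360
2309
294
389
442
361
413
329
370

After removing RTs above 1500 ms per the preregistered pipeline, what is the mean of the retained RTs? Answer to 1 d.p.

367.6 ms

Excluded: 2309
Retained (n=11): Σ = 4044
Mean = 4044/11 = 367.6364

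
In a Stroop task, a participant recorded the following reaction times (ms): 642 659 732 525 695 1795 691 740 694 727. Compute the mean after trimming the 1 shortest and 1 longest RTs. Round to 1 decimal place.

697.5 ms

Sorted: 525, 642, 659, 691, 694, 695, 727, 732, 740, 1795
Drop lowest 1 (525) and highest 1 (1795)
Remaining (n=8): Σ = 5580, mean = 5580/8 = 697.500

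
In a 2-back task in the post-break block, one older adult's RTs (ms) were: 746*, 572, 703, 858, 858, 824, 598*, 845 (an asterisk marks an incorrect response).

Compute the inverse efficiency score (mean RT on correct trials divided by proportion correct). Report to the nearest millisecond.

1036 ms

Correct trials (n=6): 572, 703, 858, 858, 824, 845
Mean correct RT = 4660/6 = 776.6667 ms
Proportion correct = 6/8
IES = 776.6667 / (6/8) = 1035.556 ms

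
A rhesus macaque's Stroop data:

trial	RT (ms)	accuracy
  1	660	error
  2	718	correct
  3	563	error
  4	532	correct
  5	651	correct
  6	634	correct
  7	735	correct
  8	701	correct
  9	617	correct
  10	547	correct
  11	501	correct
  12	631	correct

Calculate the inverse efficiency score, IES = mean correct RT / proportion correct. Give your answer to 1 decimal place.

752.0 ms

Correct trials (n=10): 718, 532, 651, 634, 735, 701, 617, 547, 501, 631
Mean correct RT = 6267/10 = 626.7000 ms
Proportion correct = 10/12
IES = 626.7000 / (10/12) = 752.040 ms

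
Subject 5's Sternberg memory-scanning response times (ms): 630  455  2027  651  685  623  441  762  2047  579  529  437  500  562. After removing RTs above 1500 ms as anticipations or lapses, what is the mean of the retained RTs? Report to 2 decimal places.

Excluded: 2027, 2047
Retained (n=12): Σ = 6854
Mean = 6854/12 = 571.1667

571.17 ms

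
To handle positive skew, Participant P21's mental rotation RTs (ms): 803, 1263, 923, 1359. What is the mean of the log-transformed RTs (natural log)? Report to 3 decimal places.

ln(RT): 6.6884, 7.1412, 6.8276, 7.2145
Σ ln(RT) = 27.8717
Mean = 27.8717/4 = 6.96793

6.968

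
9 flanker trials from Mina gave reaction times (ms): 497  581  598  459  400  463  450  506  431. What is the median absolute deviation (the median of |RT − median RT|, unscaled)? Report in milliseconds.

Sorted: 400, 431, 450, 459, 463, 497, 506, 581, 598 → median = 463
|x − 463|: 34, 118, 135, 4, 63, 0, 13, 43, 32
Sorted deviations: 0, 4, 13, 32, 34, 43, 63, 118, 135 → MAD = 34

34 ms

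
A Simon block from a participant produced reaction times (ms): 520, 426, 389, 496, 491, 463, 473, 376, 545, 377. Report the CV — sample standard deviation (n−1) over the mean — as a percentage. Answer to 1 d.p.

13.3%

n = 10, Σ = 4556, M = 455.6000
Σ(x−M)² = 33208.400; s = √(33208.400/9) = 60.7439
CV = 60.7439 / 455.6000 = 0.13333 = 13.333%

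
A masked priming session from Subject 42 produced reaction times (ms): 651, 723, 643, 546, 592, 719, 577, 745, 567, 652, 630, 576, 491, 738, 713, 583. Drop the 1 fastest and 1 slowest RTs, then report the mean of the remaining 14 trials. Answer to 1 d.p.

636.4 ms

Sorted: 491, 546, 567, 576, 577, 583, 592, 630, 643, 651, 652, 713, 719, 723, 738, 745
Drop lowest 1 (491) and highest 1 (745)
Remaining (n=14): Σ = 8910, mean = 8910/14 = 636.429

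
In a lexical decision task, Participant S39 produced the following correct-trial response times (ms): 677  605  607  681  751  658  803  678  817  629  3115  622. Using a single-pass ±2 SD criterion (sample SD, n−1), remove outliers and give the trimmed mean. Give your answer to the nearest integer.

n = 12, ΣRT = 10643, M = 886.917
Σ(x−M)² = 5471806.92; s = √(5471806.92/11) = 705.292
Cutoffs: 886.917 ± 2·705.292 → [-523.7, 2297.5]
Outside: 3115 → excluded.
Retained (n=11): Σ = 7528, mean = 7528/11 = 684.364

684 ms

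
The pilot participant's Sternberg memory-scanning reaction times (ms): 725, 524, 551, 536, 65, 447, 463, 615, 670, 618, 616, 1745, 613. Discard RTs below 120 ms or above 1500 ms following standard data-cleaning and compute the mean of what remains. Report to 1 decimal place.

Excluded: 65, 1745
Retained (n=11): Σ = 6378
Mean = 6378/11 = 579.8182

579.8 ms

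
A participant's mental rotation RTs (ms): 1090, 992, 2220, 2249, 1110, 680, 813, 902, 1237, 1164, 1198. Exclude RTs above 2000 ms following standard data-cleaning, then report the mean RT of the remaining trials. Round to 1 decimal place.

Excluded: 2220, 2249
Retained (n=9): Σ = 9186
Mean = 9186/9 = 1020.6667

1020.7 ms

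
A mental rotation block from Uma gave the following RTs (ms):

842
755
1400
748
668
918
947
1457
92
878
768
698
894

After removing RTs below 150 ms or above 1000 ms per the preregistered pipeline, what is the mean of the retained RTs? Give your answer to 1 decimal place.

811.6 ms

Excluded: 92, 1400, 1457
Retained (n=10): Σ = 8116
Mean = 8116/10 = 811.6000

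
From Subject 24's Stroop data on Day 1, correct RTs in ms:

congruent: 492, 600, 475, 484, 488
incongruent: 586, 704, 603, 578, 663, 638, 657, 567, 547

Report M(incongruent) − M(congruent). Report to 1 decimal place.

108.1 ms

M(congruent) = 2539/5 = 507.800
M(incongruent) = 5543/9 = 615.889
Difference = 615.889 − 507.800 = 108.089 ms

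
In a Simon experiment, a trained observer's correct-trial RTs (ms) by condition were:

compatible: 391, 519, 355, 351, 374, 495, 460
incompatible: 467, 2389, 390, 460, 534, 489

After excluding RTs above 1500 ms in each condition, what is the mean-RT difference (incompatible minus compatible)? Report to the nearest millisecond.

incompatible: exclude 2389
M(compatible) = 2945/7 = 420.714
M(incompatible) = 2340/5 = 468.000
Difference = 468.000 − 420.714 = 47.286 ms

47 ms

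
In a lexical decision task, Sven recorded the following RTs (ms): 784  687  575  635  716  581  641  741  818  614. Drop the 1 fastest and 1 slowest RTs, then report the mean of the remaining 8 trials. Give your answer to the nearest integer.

Sorted: 575, 581, 614, 635, 641, 687, 716, 741, 784, 818
Drop lowest 1 (575) and highest 1 (818)
Remaining (n=8): Σ = 5399, mean = 5399/8 = 674.875

675 ms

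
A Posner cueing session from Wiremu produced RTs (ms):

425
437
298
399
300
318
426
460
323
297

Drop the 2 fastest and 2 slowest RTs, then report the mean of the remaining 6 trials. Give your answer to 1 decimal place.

Sorted: 297, 298, 300, 318, 323, 399, 425, 426, 437, 460
Drop lowest 2 (297, 298) and highest 2 (437, 460)
Remaining (n=6): Σ = 2191, mean = 2191/6 = 365.167

365.2 ms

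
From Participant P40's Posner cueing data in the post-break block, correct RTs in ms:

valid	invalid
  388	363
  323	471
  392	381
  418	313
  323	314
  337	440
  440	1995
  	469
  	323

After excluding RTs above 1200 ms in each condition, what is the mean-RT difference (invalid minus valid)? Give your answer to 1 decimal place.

invalid: exclude 1995
M(valid) = 2621/7 = 374.429
M(invalid) = 3074/8 = 384.250
Difference = 384.250 − 374.429 = 9.821 ms

9.8 ms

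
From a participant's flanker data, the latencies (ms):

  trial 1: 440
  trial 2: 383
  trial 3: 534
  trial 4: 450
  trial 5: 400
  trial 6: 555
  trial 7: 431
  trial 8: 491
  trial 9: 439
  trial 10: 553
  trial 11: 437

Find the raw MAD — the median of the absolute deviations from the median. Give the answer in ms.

40 ms

Sorted: 383, 400, 431, 437, 439, 440, 450, 491, 534, 553, 555 → median = 440
|x − 440|: 0, 57, 94, 10, 40, 115, 9, 51, 1, 113, 3
Sorted deviations: 0, 1, 3, 9, 10, 40, 51, 57, 94, 113, 115 → MAD = 40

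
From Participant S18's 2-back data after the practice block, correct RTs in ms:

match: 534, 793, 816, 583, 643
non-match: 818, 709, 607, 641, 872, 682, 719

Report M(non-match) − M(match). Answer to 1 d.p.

M(match) = 3369/5 = 673.800
M(non-match) = 5048/7 = 721.143
Difference = 721.143 − 673.800 = 47.343 ms

47.3 ms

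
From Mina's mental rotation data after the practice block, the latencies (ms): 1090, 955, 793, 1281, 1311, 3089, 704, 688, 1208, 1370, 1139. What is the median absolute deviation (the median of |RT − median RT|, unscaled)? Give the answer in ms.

184 ms

Sorted: 688, 704, 793, 955, 1090, 1139, 1208, 1281, 1311, 1370, 3089 → median = 1139
|x − 1139|: 49, 184, 346, 142, 172, 1950, 435, 451, 69, 231, 0
Sorted deviations: 0, 49, 69, 142, 172, 184, 231, 346, 435, 451, 1950 → MAD = 184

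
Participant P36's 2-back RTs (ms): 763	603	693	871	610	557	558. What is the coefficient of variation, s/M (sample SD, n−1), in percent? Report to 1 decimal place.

17.7%

n = 7, Σ = 4655, M = 665.0000
Σ(x−M)² = 82806.000; s = √(82806.000/6) = 117.4777
CV = 117.4777 / 665.0000 = 0.17666 = 17.666%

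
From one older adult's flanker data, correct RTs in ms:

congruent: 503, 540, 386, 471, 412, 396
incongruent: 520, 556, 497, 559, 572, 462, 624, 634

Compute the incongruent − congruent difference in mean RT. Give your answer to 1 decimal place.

M(congruent) = 2708/6 = 451.333
M(incongruent) = 4424/8 = 553.000
Difference = 553.000 − 451.333 = 101.667 ms

101.7 ms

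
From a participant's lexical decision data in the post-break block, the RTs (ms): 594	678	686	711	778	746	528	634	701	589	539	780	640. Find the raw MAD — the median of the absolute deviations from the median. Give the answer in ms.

68 ms

Sorted: 528, 539, 589, 594, 634, 640, 678, 686, 701, 711, 746, 778, 780 → median = 678
|x − 678|: 84, 0, 8, 33, 100, 68, 150, 44, 23, 89, 139, 102, 38
Sorted deviations: 0, 8, 23, 33, 38, 44, 68, 84, 89, 100, 102, 139, 150 → MAD = 68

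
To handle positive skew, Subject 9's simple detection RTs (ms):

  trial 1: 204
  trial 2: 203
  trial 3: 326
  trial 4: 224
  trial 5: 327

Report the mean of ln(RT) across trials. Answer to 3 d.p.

5.524

ln(RT): 5.3181, 5.3132, 5.7869, 5.4116, 5.7900
Σ ln(RT) = 27.6198
Mean = 27.6198/5 = 5.52397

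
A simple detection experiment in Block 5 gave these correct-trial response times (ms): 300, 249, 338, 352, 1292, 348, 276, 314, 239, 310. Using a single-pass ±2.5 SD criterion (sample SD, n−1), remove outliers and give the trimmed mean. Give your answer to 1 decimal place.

n = 10, ΣRT = 4018, M = 401.800
Σ(x−M)² = 894077.60; s = √(894077.60/9) = 315.186
Cutoffs: 401.800 ± 2.5·315.186 → [-386.2, 1189.8]
Outside: 1292 → excluded.
Retained (n=9): Σ = 2726, mean = 2726/9 = 302.889

302.9 ms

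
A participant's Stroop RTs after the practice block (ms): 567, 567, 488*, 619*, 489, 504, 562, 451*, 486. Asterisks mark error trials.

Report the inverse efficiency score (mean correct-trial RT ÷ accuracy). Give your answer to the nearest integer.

Correct trials (n=6): 567, 567, 489, 504, 562, 486
Mean correct RT = 3175/6 = 529.1667 ms
Proportion correct = 6/9
IES = 529.1667 / (6/9) = 793.750 ms

794 ms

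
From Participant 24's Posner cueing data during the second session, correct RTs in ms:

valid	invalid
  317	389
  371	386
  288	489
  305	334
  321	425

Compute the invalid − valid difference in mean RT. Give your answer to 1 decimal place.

84.2 ms

M(valid) = 1602/5 = 320.400
M(invalid) = 2023/5 = 404.600
Difference = 404.600 − 320.400 = 84.200 ms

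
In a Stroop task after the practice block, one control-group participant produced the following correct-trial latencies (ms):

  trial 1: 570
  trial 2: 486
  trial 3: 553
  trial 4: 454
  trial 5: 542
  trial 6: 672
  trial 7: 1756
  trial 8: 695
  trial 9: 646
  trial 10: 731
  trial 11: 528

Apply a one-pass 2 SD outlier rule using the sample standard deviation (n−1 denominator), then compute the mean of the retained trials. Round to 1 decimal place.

n = 11, ΣRT = 7633, M = 693.909
Σ(x−M)² = 1318782.91; s = √(1318782.91/10) = 363.151
Cutoffs: 693.909 ± 2·363.151 → [-32.4, 1420.2]
Outside: 1756 → excluded.
Retained (n=10): Σ = 5877, mean = 5877/10 = 587.700

587.7 ms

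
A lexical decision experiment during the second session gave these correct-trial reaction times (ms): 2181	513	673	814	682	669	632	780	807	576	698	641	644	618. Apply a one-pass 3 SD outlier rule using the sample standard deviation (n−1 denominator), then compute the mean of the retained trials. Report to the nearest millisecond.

673 ms

n = 14, ΣRT = 10928, M = 780.571
Σ(x−M)² = 2203649.43; s = √(2203649.43/13) = 411.718
Cutoffs: 780.571 ± 3·411.718 → [-454.6, 2015.7]
Outside: 2181 → excluded.
Retained (n=13): Σ = 8747, mean = 8747/13 = 672.846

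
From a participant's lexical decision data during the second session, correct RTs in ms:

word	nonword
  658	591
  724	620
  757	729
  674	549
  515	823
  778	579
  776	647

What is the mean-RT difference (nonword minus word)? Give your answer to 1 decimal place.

-49.1 ms

M(word) = 4882/7 = 697.429
M(nonword) = 4538/7 = 648.286
Difference = 648.286 − 697.429 = -49.143 ms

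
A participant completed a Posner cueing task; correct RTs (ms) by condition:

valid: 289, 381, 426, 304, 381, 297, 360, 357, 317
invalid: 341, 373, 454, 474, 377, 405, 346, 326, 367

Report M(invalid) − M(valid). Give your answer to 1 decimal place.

39.0 ms

M(valid) = 3112/9 = 345.778
M(invalid) = 3463/9 = 384.778
Difference = 384.778 − 345.778 = 39.000 ms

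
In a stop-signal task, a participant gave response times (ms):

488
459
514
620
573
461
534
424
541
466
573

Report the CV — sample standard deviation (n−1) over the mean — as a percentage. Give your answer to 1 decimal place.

n = 11, Σ = 5653, M = 513.9091
Σ(x−M)² = 36240.909; s = √(36240.909/10) = 60.2004
CV = 60.2004 / 513.9091 = 0.11714 = 11.714%

11.7%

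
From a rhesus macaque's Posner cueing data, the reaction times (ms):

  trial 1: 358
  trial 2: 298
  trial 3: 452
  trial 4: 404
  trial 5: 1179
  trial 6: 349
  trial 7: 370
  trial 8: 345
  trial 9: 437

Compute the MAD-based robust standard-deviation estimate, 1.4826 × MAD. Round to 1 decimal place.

50.4 ms

Sorted: 298, 345, 349, 358, 370, 404, 437, 452, 1179 → median = 370
|x − 370| sorted: 0, 12, 21, 25, 34, 67, 72, 82, 809 → MAD = 34
Robust SD ≈ 1.4826 × 34 = 50.408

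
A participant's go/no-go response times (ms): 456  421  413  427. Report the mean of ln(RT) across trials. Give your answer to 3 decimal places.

ln(RT): 6.1225, 6.0426, 6.0234, 6.0568
Σ ln(RT) = 24.2454
Mean = 24.2454/4 = 6.06134

6.061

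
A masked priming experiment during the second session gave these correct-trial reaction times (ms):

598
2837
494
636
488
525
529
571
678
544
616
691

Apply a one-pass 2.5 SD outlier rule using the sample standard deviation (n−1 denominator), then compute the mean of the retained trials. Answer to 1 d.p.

n = 12, ΣRT = 9207, M = 767.250
Σ(x−M)² = 4722842.25; s = √(4722842.25/11) = 655.248
Cutoffs: 767.250 ± 2.5·655.248 → [-870.9, 2405.4]
Outside: 2837 → excluded.
Retained (n=11): Σ = 6370, mean = 6370/11 = 579.091

579.1 ms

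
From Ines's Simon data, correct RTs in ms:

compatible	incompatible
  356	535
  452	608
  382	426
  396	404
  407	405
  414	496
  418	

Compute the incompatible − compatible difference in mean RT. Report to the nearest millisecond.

75 ms

M(compatible) = 2825/7 = 403.571
M(incompatible) = 2874/6 = 479.000
Difference = 479.000 − 403.571 = 75.429 ms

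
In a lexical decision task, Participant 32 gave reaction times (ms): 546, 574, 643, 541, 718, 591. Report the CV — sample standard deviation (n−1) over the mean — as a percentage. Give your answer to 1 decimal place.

11.2%

n = 6, Σ = 3613, M = 602.1667
Σ(x−M)² = 22898.833; s = √(22898.833/5) = 67.6740
CV = 67.6740 / 602.1667 = 0.11238 = 11.238%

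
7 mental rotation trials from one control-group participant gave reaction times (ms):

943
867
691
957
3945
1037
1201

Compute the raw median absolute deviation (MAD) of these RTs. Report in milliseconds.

Sorted: 691, 867, 943, 957, 1037, 1201, 3945 → median = 957
|x − 957|: 14, 90, 266, 0, 2988, 80, 244
Sorted deviations: 0, 14, 80, 90, 244, 266, 2988 → MAD = 90

90 ms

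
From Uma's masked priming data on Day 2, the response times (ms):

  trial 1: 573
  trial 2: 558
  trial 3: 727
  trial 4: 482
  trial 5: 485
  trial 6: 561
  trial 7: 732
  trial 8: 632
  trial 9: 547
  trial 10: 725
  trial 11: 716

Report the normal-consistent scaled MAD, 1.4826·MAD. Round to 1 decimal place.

130.5 ms

Sorted: 482, 485, 547, 558, 561, 573, 632, 716, 725, 727, 732 → median = 573
|x − 573| sorted: 0, 12, 15, 26, 59, 88, 91, 143, 152, 154, 159 → MAD = 88
Robust SD ≈ 1.4826 × 88 = 130.469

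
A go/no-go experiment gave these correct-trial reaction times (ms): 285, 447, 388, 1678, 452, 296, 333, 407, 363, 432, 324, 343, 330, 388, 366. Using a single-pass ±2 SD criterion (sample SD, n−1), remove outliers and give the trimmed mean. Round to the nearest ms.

368 ms

n = 15, ΣRT = 6832, M = 455.467
Σ(x−M)² = 1638389.73; s = √(1638389.73/14) = 342.093
Cutoffs: 455.467 ± 2·342.093 → [-228.7, 1139.7]
Outside: 1678 → excluded.
Retained (n=14): Σ = 5154, mean = 5154/14 = 368.143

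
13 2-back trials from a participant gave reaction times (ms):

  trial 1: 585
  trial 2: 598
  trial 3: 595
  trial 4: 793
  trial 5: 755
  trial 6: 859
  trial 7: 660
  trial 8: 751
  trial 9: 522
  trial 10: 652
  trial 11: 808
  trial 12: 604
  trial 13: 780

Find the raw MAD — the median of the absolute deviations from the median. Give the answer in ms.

Sorted: 522, 585, 595, 598, 604, 652, 660, 751, 755, 780, 793, 808, 859 → median = 660
|x − 660|: 75, 62, 65, 133, 95, 199, 0, 91, 138, 8, 148, 56, 120
Sorted deviations: 0, 8, 56, 62, 65, 75, 91, 95, 120, 133, 138, 148, 199 → MAD = 91

91 ms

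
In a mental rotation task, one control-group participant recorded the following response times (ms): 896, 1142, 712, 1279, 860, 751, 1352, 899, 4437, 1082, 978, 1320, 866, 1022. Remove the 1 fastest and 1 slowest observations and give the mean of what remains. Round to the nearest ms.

1037 ms

Sorted: 712, 751, 860, 866, 896, 899, 978, 1022, 1082, 1142, 1279, 1320, 1352, 4437
Drop lowest 1 (712) and highest 1 (4437)
Remaining (n=12): Σ = 12447, mean = 12447/12 = 1037.250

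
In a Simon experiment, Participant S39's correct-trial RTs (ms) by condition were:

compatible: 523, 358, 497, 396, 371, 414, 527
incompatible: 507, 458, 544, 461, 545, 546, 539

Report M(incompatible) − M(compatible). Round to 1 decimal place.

M(compatible) = 3086/7 = 440.857
M(incompatible) = 3600/7 = 514.286
Difference = 514.286 − 440.857 = 73.429 ms

73.4 ms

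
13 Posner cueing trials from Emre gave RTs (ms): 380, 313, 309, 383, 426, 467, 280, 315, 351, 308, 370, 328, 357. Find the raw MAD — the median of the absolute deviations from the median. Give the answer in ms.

Sorted: 280, 308, 309, 313, 315, 328, 351, 357, 370, 380, 383, 426, 467 → median = 351
|x − 351|: 29, 38, 42, 32, 75, 116, 71, 36, 0, 43, 19, 23, 6
Sorted deviations: 0, 6, 19, 23, 29, 32, 36, 38, 42, 43, 71, 75, 116 → MAD = 36

36 ms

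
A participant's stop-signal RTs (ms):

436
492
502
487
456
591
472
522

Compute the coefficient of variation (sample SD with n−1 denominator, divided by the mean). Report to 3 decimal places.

0.095

n = 8, Σ = 3958, M = 494.7500
Σ(x−M)² = 15597.500; s = √(15597.500/7) = 47.2040
CV = 47.2040 / 494.7500 = 0.09541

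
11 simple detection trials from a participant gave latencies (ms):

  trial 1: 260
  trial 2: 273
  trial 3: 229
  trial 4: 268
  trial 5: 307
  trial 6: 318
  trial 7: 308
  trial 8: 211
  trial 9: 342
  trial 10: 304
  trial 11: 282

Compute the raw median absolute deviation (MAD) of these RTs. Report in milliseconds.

Sorted: 211, 229, 260, 268, 273, 282, 304, 307, 308, 318, 342 → median = 282
|x − 282|: 22, 9, 53, 14, 25, 36, 26, 71, 60, 22, 0
Sorted deviations: 0, 9, 14, 22, 22, 25, 26, 36, 53, 60, 71 → MAD = 25

25 ms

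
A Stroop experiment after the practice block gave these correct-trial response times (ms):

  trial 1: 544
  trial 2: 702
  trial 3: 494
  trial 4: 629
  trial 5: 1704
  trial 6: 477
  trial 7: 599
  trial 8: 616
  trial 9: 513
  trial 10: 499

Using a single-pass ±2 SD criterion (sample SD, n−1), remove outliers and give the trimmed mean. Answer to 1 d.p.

n = 10, ΣRT = 6777, M = 677.700
Σ(x−M)² = 1217216.10; s = √(1217216.10/9) = 367.758
Cutoffs: 677.700 ± 2·367.758 → [-57.8, 1413.2]
Outside: 1704 → excluded.
Retained (n=9): Σ = 5073, mean = 5073/9 = 563.667

563.7 ms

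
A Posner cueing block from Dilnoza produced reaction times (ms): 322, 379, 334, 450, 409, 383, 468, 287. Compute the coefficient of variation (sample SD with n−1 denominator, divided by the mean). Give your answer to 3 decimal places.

0.166

n = 8, Σ = 3032, M = 379.0000
Σ(x−M)² = 27616.000; s = √(27616.000/7) = 62.8104
CV = 62.8104 / 379.0000 = 0.16573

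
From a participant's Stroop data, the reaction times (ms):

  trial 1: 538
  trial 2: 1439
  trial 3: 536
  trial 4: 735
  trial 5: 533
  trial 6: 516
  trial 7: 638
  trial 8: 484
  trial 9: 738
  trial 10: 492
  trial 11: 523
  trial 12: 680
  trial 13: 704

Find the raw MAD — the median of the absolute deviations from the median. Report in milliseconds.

Sorted: 484, 492, 516, 523, 533, 536, 538, 638, 680, 704, 735, 738, 1439 → median = 538
|x − 538|: 0, 901, 2, 197, 5, 22, 100, 54, 200, 46, 15, 142, 166
Sorted deviations: 0, 2, 5, 15, 22, 46, 54, 100, 142, 166, 197, 200, 901 → MAD = 54

54 ms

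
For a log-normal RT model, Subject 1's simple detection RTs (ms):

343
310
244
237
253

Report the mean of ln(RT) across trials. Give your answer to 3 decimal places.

5.615

ln(RT): 5.8377, 5.7366, 5.4972, 5.4681, 5.5334
Σ ln(RT) = 28.0729
Mean = 28.0729/5 = 5.61458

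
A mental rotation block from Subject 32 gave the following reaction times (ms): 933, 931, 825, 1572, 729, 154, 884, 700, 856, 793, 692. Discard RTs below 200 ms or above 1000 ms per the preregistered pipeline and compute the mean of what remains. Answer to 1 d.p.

Excluded: 154, 1572
Retained (n=9): Σ = 7343
Mean = 7343/9 = 815.8889

815.9 ms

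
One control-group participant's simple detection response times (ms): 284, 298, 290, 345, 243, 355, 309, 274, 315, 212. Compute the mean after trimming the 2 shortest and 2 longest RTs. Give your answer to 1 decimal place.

295.0 ms

Sorted: 212, 243, 274, 284, 290, 298, 309, 315, 345, 355
Drop lowest 2 (212, 243) and highest 2 (345, 355)
Remaining (n=6): Σ = 1770, mean = 1770/6 = 295.000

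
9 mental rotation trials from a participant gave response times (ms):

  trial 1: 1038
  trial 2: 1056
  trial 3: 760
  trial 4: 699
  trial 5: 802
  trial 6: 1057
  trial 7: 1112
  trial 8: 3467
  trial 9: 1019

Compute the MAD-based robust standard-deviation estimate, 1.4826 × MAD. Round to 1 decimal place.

Sorted: 699, 760, 802, 1019, 1038, 1056, 1057, 1112, 3467 → median = 1038
|x − 1038| sorted: 0, 18, 19, 19, 74, 236, 278, 339, 2429 → MAD = 74
Robust SD ≈ 1.4826 × 74 = 109.712

109.7 ms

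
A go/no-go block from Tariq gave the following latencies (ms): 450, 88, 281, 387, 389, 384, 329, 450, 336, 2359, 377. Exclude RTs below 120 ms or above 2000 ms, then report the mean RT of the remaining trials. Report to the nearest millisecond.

Excluded: 88, 2359
Retained (n=9): Σ = 3383
Mean = 3383/9 = 375.8889

376 ms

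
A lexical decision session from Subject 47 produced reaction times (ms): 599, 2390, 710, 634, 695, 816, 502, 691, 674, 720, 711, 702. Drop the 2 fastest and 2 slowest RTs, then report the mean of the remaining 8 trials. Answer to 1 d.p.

692.1 ms

Sorted: 502, 599, 634, 674, 691, 695, 702, 710, 711, 720, 816, 2390
Drop lowest 2 (502, 599) and highest 2 (816, 2390)
Remaining (n=8): Σ = 5537, mean = 5537/8 = 692.125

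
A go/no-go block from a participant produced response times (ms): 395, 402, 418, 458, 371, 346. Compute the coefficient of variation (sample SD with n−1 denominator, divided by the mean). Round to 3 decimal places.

n = 6, Σ = 2390, M = 398.3333
Σ(x−M)² = 7457.333; s = √(7457.333/5) = 38.6195
CV = 38.6195 / 398.3333 = 0.09695

0.097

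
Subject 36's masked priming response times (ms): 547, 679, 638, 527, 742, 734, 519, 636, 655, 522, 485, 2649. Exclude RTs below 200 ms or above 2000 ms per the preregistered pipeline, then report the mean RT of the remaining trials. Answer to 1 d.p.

607.6 ms

Excluded: 2649
Retained (n=11): Σ = 6684
Mean = 6684/11 = 607.6364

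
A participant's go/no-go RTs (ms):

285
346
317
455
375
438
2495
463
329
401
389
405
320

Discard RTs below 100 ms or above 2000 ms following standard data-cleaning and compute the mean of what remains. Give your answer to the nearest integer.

Excluded: 2495
Retained (n=12): Σ = 4523
Mean = 4523/12 = 376.9167

377 ms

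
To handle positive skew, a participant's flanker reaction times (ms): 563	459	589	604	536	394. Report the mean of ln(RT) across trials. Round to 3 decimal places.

ln(RT): 6.3333, 6.1291, 6.3784, 6.4036, 6.2841, 5.9764
Σ ln(RT) = 37.5048
Mean = 37.5048/6 = 6.25080

6.251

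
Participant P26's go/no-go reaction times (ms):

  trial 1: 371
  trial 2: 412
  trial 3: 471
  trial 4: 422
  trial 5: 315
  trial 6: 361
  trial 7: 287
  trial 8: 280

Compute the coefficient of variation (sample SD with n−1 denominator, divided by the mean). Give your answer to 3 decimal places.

n = 8, Σ = 2919, M = 364.8750
Σ(x−M)² = 32554.875; s = √(32554.875/7) = 68.1960
CV = 68.1960 / 364.8750 = 0.18690

0.187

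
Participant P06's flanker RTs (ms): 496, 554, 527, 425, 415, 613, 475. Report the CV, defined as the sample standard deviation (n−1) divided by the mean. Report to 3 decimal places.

0.141

n = 7, Σ = 3505, M = 500.7143
Σ(x−M)² = 29901.429; s = √(29901.429/6) = 70.5944
CV = 70.5944 / 500.7143 = 0.14099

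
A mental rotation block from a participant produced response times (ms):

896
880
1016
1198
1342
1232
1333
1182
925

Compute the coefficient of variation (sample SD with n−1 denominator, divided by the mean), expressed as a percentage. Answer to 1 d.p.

16.6%

n = 9, Σ = 10004, M = 1111.5556
Σ(x−M)² = 273100.222; s = √(273100.222/8) = 184.7634
CV = 184.7634 / 1111.5556 = 0.16622 = 16.622%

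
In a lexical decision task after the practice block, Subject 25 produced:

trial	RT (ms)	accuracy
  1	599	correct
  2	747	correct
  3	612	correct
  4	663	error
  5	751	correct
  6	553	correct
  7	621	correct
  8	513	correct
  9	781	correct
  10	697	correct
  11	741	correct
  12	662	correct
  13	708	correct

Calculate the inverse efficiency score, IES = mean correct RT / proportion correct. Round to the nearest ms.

Correct trials (n=12): 599, 747, 612, 751, 553, 621, 513, 781, 697, 741, 662, 708
Mean correct RT = 7985/12 = 665.4167 ms
Proportion correct = 12/13
IES = 665.4167 / (12/13) = 720.868 ms

721 ms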